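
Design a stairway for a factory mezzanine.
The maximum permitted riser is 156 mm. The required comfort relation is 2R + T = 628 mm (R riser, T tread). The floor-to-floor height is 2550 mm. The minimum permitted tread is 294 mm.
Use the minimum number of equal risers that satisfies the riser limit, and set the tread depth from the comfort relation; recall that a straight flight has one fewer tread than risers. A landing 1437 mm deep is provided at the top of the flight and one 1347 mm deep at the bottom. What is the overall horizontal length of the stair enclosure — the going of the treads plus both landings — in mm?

8032 mm

2550 / 156 = 16.35, so 17 risers are needed.
Riser R = 2550 / 17 = 150 mm, within the 156 mm limit.
T = 628 − 2·150 = 328 mm, which satisfies the 294 mm minimum.
Treads = 17 − 1 = 16; going = 16 × 328 = 5248 mm.
Add landings: 5248 + 1437 + 1347 = 8032 mm.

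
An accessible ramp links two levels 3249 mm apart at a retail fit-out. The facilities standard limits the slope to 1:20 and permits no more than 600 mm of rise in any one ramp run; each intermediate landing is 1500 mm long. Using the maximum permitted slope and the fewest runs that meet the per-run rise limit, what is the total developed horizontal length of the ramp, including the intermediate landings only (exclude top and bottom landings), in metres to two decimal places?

⌈3249/600⌉ = 6 ramp runs. That means 5 intermediate landings.
Ramp run (horizontal) at 1:20: 3249 × 20 = 64980 mm.
5 intermediate landings contribute 5 × 1500 = 7500 mm.
Total developed length = 64980 + 7500 = 72480 mm.
= 72.48 m.

72.48 m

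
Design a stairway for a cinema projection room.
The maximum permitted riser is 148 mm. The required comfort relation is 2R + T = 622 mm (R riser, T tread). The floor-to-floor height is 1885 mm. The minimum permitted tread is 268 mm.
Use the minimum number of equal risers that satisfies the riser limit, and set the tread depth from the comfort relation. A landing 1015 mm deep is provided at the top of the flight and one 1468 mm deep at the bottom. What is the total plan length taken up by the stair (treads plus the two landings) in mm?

6467 mm

⌈1885/148⌉ = 13 risers.
Riser R = 1885 / 13 = 145 mm, within the 148 mm limit.
T = 622 − 2·145 = 332 mm, which satisfies the 268 mm minimum.
13 risers give 12 treads; going = 12 × 332 = 3984 mm.
Add landings: 3984 + 1015 + 1468 = 6467 mm.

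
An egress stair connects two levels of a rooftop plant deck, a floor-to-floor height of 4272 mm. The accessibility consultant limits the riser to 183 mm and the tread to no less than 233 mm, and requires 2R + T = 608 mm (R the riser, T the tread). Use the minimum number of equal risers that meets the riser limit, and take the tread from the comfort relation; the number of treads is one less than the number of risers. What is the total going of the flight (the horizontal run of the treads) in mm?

5796 mm

At most 183 each: 4272/183 = 23.34, giving 24 risers.
Each riser is 4272/24 = 178 mm (≤ 183 mm).
Tread T = 608 − 2 × 178 = 252 mm (≥ 233 mm).
Treads = 24 − 1 = 23; going = 23 × 252 = 5796 mm.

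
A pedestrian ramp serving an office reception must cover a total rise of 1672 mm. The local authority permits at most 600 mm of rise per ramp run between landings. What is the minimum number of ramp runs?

3 runs

⌈1672/600⌉ = 3 ramp runs.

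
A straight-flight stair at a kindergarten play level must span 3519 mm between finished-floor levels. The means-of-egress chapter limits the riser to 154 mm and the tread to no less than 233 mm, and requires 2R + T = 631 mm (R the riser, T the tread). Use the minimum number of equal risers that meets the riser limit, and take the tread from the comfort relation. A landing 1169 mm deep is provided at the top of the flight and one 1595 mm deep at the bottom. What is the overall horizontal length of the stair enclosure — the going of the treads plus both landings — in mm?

⌈3519/154⌉ = 23 risers.
R = 3519 ÷ 23 = 153 mm.
T = 631 − 2·153 = 325 mm, which satisfies the 233 mm minimum.
23 risers give 22 treads; going = 22 × 325 = 7150 mm.
Add landings: 7150 + 1169 + 1595 = 9914 mm.

9914 mm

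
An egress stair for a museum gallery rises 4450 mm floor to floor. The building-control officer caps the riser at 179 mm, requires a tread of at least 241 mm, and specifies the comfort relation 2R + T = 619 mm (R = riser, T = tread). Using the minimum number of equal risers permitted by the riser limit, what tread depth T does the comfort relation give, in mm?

263 mm

4450 / 179 = 24.86, so 25 risers are needed.
Each riser is 4450/25 = 178 mm (≤ 179 mm).
Tread T = 619 − 2 × 178 = 263 mm (≥ 241 mm).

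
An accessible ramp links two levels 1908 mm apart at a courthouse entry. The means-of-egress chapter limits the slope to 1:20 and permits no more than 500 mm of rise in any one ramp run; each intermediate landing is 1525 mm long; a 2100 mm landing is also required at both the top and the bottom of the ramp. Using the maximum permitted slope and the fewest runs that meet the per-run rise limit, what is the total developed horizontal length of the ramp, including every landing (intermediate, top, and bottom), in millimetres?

1908 / 500 = 3.82, so 4 ramp runs are needed. That means 3 intermediate landings.
Horizontal run for 1908 mm of rise at 1:20 is 1908 × 20 = 38160 mm.
Intermediate landings: 3 × 1525 = 4575 mm.
Top and bottom landings: 2 × 2100 = 4200 mm.
Total = 38160 + 4575 + 4200 = 46935 mm.

46935 mm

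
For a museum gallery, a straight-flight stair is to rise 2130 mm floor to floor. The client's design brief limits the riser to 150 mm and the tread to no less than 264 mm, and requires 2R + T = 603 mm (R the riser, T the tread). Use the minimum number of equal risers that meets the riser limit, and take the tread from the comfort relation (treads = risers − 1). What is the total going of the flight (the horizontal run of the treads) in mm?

4466 mm

2130 / 150 = 14.200 → round up to 15 risers.
Riser R = 2130 / 15 = 142 mm, within the 150 mm limit.
T = 603 − 2·142 = 319 mm, which satisfies the 264 mm minimum.
Treads = 15 − 1 = 14; going = 14 × 319 = 4466 mm.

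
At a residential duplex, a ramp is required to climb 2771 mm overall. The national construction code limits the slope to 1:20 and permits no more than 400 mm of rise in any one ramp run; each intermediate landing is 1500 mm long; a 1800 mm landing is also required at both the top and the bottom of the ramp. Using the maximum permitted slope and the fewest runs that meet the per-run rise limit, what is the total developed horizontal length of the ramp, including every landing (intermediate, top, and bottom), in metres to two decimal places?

68.02 m

At most 400 each: 2771/400 = 6.93, giving 7 ramp runs. That means 6 intermediate landings.
Horizontal run for 2771 mm of rise at 1:20 is 2771 × 20 = 55420 mm.
6 intermediate landings contribute 6 × 1500 = 9000 mm.
Top and bottom landings: 2 × 1800 = 3600 mm.
Total = 55420 + 9000 + 3600 = 68020 mm.
= 68.02 m.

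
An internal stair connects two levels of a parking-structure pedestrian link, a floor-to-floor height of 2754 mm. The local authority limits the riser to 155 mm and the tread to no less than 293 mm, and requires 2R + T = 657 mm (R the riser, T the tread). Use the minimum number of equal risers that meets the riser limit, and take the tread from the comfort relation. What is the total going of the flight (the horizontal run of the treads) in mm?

⌈2754/155⌉ = 18 risers.
R = 2754 ÷ 18 = 153 mm.
From 2R + T = 657: T = 657 − 306 = 351 mm.
Going = (18 − 1) × 351 = 5967 mm.

5967 mm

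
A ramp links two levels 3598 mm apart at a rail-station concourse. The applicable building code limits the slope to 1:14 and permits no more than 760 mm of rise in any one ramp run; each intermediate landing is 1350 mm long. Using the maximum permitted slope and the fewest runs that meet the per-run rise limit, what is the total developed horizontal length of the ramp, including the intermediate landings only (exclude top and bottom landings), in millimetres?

⌈3598/760⌉ = 5 ramp runs. That means 4 intermediate landings.
Ramp run (horizontal) at 1:14: 3598 × 14 = 50372 mm.
4 intermediate landings contribute 4 × 1350 = 5400 mm.
Total developed length = 50372 + 5400 = 55772 mm.

55772 mm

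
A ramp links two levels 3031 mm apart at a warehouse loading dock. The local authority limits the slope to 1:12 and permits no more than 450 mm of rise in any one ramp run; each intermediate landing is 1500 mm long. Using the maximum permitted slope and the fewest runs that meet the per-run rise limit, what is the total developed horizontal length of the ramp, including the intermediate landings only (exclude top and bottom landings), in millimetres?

45372 mm

⌈3031/450⌉ = 7 ramp runs. That means 6 intermediate landings.
Ramp run (horizontal) at 1:12: 3031 × 12 = 36372 mm.
Intermediate landings: 6 × 1500 = 9000 mm.
Total developed length = 36372 + 9000 = 45372 mm.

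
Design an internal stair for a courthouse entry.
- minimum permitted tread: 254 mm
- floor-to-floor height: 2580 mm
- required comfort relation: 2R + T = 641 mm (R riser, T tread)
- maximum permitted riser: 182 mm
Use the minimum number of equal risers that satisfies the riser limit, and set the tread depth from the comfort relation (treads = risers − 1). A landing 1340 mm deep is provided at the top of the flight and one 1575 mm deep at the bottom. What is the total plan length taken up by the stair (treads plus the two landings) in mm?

7073 mm

At most 182 each: 2580/182 = 14.18, giving 15 risers.
Riser R = 2580 / 15 = 172 mm, within the 182 mm limit.
T = 641 − 2·172 = 297 mm, which satisfies the 254 mm minimum.
15 risers give 14 treads; going = 14 × 297 = 4158 mm.
Add landings: 4158 + 1340 + 1575 = 7073 mm.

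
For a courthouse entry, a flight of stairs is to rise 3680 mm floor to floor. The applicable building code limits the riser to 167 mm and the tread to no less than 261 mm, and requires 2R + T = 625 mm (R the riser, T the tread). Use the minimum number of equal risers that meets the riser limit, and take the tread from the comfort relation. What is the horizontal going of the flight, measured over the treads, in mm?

6710 mm

At most 167 each: 3680/167 = 22.04, giving 23 risers.
R = 3680 ÷ 23 = 160 mm.
From 2R + T = 625: T = 625 − 320 = 305 mm.
Treads = 23 − 1 = 22; going = 22 × 305 = 6710 mm.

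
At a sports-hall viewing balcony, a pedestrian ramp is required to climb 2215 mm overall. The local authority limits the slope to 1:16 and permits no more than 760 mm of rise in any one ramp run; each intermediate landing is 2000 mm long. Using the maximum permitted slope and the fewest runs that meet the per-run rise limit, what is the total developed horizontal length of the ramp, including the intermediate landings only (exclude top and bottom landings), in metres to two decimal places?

39.44 m

2215 / 760 = 2.914 → round up to 3 ramp runs. That means 2 intermediate landings.
Ramp run (horizontal) at 1:16: 2215 × 16 = 35440 mm.
2 intermediate landings contribute 2 × 2000 = 4000 mm.
Developed length = 35440 + 4000 = 39440 mm.
= 39.44 m.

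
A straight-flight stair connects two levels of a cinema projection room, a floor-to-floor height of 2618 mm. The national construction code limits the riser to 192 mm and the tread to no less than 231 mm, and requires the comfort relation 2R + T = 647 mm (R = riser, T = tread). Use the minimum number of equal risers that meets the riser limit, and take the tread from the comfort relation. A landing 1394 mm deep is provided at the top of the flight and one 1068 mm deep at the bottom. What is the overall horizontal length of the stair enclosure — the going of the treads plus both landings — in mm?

6011 mm

⌈2618/192⌉ = 14 risers.
R = 2618 ÷ 14 = 187 mm.
From 2R + T = 647: T = 647 − 374 = 273 mm.
Going = (14 − 1) × 273 = 3549 mm.
Add landings: 3549 + 1394 + 1068 = 6011 mm.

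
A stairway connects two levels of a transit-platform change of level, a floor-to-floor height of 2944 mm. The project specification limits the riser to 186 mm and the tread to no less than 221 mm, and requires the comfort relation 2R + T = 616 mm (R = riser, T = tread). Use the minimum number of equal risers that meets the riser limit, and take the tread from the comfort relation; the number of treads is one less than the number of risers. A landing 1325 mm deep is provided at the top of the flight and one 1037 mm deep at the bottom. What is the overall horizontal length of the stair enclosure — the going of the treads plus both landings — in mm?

2944 / 186 = 15.828 → round up to 16 risers.
R = 2944 ÷ 16 = 184 mm.
T = 616 − 2·184 = 248 mm, which satisfies the 221 mm minimum.
Treads = 16 − 1 = 15; going = 15 × 248 = 3720 mm.
Add landings: 3720 + 1325 + 1037 = 6082 mm.

6082 mm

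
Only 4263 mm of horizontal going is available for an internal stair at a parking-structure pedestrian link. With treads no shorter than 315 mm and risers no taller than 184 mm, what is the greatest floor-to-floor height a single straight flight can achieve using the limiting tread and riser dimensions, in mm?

Treads that fit: ⌊4263 / 315⌋ = 13.
Risers = treads + 1 = 14.
Maximum height = 14 × 184 = 2576 mm.

2576 mm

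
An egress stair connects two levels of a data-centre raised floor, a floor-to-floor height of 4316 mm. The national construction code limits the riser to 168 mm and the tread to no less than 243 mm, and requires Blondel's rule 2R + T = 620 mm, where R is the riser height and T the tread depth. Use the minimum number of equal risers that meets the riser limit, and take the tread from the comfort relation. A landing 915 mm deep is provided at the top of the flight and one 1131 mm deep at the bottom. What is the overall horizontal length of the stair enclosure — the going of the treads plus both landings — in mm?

9246 mm

At most 168 each: 4316/168 = 25.69, giving 26 risers.
Each riser is 4316/26 = 166 mm (≤ 168 mm).
T = 620 − 2·166 = 288 mm, which satisfies the 243 mm minimum.
26 risers give 25 treads; going = 25 × 288 = 7200 mm.
Add landings: 7200 + 915 + 1131 = 9246 mm.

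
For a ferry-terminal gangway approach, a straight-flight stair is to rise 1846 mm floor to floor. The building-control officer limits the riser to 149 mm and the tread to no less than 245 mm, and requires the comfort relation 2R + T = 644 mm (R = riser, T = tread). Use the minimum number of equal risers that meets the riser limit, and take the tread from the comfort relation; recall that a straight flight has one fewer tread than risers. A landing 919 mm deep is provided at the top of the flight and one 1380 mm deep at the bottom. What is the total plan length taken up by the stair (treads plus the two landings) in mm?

⌈1846/149⌉ = 13 risers.
Riser R = 1846 / 13 = 142 mm, within the 149 mm limit.
From 2R + T = 644: T = 644 − 284 = 360 mm.
Going = (13 − 1) × 360 = 4320 mm.
Add landings: 4320 + 919 + 1380 = 6619 mm.

6619 mm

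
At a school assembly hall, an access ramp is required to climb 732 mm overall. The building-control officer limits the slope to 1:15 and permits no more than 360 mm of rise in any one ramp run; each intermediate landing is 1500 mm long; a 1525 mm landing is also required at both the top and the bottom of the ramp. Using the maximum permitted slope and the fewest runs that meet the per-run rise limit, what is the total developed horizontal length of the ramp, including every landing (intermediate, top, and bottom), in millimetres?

732 / 360 = 2.033 → round up to 3 ramp runs. That means 2 intermediate landings.
Ramp run (horizontal) at 1:15: 732 × 15 = 10980 mm.
2 intermediate landings contribute 2 × 1500 = 3000 mm.
Top and bottom landings: 2 × 1525 = 3050 mm.
Total = 10980 + 3000 + 3050 = 17030 mm.

17030 mm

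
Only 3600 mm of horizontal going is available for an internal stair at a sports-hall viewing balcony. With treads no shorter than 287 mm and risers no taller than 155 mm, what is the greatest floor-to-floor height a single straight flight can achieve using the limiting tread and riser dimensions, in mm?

3600 / 287 = 12.54, so 12 treads fit.
Risers = treads + 1 = 13.
Maximum height = 13 × 155 = 2015 mm.

2015 mm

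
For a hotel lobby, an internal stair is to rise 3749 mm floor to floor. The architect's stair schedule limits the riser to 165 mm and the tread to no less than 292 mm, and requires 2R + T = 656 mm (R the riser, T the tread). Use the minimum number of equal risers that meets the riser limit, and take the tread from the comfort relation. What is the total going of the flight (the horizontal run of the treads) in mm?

At most 165 each: 3749/165 = 22.72, giving 23 risers.
R = 3749 ÷ 23 = 163 mm.
T = 656 − 2·163 = 330 mm, which satisfies the 292 mm minimum.
Treads = 23 − 1 = 22; going = 22 × 330 = 7260 mm.

7260 mm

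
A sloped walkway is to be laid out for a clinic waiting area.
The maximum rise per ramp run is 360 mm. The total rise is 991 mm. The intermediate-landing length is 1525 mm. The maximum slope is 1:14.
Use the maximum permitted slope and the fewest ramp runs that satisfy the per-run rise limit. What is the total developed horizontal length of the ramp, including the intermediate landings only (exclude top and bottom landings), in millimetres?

16924 mm

991 / 360 = 2.753 → round up to 3 ramp runs. That means 2 intermediate landings.
Horizontal run for 991 mm of rise at 1:14 is 991 × 14 = 13874 mm.
2 intermediate landings contribute 2 × 1525 = 3050 mm.
Total developed length = 13874 + 3050 = 16924 mm.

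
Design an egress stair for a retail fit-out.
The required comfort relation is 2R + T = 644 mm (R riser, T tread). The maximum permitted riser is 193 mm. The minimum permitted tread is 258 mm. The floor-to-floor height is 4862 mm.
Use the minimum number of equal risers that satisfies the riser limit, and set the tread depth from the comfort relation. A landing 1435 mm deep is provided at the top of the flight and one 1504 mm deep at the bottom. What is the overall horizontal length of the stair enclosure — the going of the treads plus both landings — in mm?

4862 / 193 = 25.192 → round up to 26 risers.
R = 4862 ÷ 26 = 187 mm.
T = 644 − 2·187 = 270 mm, which satisfies the 258 mm minimum.
Going = (26 − 1) × 270 = 6750 mm.
Add landings: 6750 + 1435 + 1504 = 9689 mm.

9689 mm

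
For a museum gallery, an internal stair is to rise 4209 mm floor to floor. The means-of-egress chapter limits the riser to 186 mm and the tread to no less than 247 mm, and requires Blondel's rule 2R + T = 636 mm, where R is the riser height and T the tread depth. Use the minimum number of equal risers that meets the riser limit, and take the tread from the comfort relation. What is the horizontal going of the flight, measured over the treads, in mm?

5940 mm

4209 / 186 = 22.63, so 23 risers are needed.
Each riser is 4209/23 = 183 mm (≤ 186 mm).
T = 636 − 2·183 = 270 mm, which satisfies the 247 mm minimum.
23 risers give 22 treads; going = 22 × 270 = 5940 mm.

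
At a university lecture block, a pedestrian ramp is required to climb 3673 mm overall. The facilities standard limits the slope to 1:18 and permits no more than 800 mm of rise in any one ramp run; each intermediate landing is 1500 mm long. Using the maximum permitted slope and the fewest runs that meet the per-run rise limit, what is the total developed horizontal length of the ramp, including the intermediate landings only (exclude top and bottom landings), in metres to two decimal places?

72.11 m

3673 / 800 = 4.59, so 5 ramp runs are needed. That means 4 intermediate landings.
Ramp run (horizontal) at 1:18: 3673 × 18 = 66114 mm.
4 intermediate landings contribute 4 × 1500 = 6000 mm.
Total developed length = 66114 + 6000 = 72114 mm.
= 72.11 m.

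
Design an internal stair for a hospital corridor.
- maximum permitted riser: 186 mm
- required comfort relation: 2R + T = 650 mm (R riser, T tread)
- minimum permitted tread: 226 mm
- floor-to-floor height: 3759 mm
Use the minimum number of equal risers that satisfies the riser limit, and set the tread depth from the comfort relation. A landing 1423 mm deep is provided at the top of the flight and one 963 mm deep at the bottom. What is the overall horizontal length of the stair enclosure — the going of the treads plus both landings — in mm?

At most 186 each: 3759/186 = 20.21, giving 21 risers.
Each riser is 3759/21 = 179 mm (≤ 186 mm).
Tread T = 650 − 2 × 179 = 292 mm (≥ 226 mm).
Treads = 21 − 1 = 20; going = 20 × 292 = 5840 mm.
Enclosure = 5840 + 1423 + 963 = 8226 mm.

8226 mm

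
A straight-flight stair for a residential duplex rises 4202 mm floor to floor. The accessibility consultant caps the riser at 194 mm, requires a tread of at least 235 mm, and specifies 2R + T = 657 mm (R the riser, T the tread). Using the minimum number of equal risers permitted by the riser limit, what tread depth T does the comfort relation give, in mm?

At most 194 each: 4202/194 = 21.66, giving 22 risers.
Riser R = 4202 / 22 = 191 mm, within the 194 mm limit.
Tread T = 657 − 2 × 191 = 275 mm (≥ 235 mm).

275 mm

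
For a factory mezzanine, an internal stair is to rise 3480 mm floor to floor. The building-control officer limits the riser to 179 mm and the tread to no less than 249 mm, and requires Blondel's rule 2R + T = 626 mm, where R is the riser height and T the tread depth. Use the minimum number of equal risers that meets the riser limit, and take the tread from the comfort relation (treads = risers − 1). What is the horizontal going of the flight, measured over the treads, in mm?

5282 mm

3480 / 179 = 19.441 → round up to 20 risers.
R = 3480 ÷ 20 = 174 mm.
T = 626 − 2·174 = 278 mm, which satisfies the 249 mm minimum.
Treads = 20 − 1 = 19; going = 19 × 278 = 5282 mm.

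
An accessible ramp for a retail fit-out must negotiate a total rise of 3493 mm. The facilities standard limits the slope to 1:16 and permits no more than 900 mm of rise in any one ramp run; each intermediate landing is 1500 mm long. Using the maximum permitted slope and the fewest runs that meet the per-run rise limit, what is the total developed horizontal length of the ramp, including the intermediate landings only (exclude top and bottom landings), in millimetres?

60388 mm

3493 / 900 = 3.881 → round up to 4 ramp runs. That means 3 intermediate landings.
Horizontal run for 3493 mm of rise at 1:16 is 3493 × 16 = 55888 mm.
Intermediate landings: 3 × 1500 = 4500 mm.
Total developed length = 55888 + 4500 = 60388 mm.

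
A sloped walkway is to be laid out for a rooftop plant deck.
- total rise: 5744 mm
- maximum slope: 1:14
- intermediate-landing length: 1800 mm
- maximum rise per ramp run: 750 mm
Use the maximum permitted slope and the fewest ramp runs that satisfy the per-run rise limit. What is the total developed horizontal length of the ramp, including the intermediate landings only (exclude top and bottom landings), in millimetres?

5744 / 750 = 7.659 → round up to 8 ramp runs. That means 7 intermediate landings.
Ramp run (horizontal) at 1:14: 5744 × 14 = 80416 mm.
Intermediate landings: 7 × 1800 = 12600 mm.
Developed length = 80416 + 12600 = 93016 mm.

93016 mm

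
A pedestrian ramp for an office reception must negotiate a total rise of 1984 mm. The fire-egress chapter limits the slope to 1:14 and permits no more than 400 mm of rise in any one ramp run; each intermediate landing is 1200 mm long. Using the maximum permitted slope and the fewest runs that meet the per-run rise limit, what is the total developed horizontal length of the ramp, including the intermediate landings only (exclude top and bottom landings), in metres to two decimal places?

At most 400 each: 1984/400 = 4.96, giving 5 ramp runs. That means 4 intermediate landings.
Horizontal run for 1984 mm of rise at 1:14 is 1984 × 14 = 27776 mm.
Intermediate landings: 4 × 1200 = 4800 mm.
Total developed length = 27776 + 4800 = 32576 mm.
= 32.58 m.

32.58 m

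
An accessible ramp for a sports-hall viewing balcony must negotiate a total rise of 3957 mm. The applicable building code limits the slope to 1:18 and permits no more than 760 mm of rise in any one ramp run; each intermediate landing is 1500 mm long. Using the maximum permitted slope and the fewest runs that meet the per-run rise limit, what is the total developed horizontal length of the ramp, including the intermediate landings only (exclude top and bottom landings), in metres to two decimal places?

3957 / 760 = 5.21, so 6 ramp runs are needed. That means 5 intermediate landings.
Ramp run (horizontal) at 1:18: 3957 × 18 = 71226 mm.
5 intermediate landings contribute 5 × 1500 = 7500 mm.
Total developed length = 71226 + 7500 = 78726 mm.
= 78.73 m.

78.73 m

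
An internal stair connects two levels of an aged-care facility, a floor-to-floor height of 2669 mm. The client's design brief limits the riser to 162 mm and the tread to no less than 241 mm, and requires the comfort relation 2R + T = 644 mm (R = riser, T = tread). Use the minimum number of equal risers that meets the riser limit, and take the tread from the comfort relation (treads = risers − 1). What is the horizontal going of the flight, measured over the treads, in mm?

5280 mm

2669 / 162 = 16.475 → round up to 17 risers.
Riser R = 2669 / 17 = 157 mm, within the 162 mm limit.
From 2R + T = 644: T = 644 − 314 = 330 mm.
Going = (17 − 1) × 330 = 5280 mm.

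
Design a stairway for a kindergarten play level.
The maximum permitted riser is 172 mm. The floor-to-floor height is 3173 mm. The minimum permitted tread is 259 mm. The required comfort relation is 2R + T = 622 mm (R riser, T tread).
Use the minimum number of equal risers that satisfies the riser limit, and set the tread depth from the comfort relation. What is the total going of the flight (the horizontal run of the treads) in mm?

5184 mm

At most 172 each: 3173/172 = 18.45, giving 19 risers.
R = 3173 ÷ 19 = 167 mm.
T = 622 − 2·167 = 288 mm, which satisfies the 259 mm minimum.
Treads = 19 − 1 = 18; going = 18 × 288 = 5184 mm.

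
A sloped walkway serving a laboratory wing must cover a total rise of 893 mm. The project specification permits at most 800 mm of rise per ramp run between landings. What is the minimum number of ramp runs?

At most 800 each: 893/800 = 1.12, giving 2 ramp runs.

2 runs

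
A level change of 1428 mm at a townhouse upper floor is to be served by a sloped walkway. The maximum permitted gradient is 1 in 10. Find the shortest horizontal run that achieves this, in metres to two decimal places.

Run = rise × 10 = 1428 × 10 = 14280 mm.
14280 mm = 14.28 m.

14.28 m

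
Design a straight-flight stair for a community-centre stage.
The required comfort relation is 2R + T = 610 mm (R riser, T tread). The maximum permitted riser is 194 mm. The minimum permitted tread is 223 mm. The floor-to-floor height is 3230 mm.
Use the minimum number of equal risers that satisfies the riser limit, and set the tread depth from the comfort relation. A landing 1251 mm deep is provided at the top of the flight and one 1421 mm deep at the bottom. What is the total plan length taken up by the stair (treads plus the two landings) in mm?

6352 mm

At most 194 each: 3230/194 = 16.65, giving 17 risers.
Riser R = 3230 / 17 = 190 mm, within the 194 mm limit.
From 2R + T = 610: T = 610 − 380 = 230 mm.
Treads = 17 − 1 = 16; going = 16 × 230 = 3680 mm.
Add landings: 3680 + 1251 + 1421 = 6352 mm.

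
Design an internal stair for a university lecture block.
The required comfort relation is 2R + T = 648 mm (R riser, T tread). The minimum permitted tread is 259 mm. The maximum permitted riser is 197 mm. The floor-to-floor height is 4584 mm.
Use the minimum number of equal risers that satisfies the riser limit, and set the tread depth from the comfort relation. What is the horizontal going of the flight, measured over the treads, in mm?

6118 mm

4584 / 197 = 23.27, so 24 risers are needed.
Each riser is 4584/24 = 191 mm (≤ 197 mm).
From 2R + T = 648: T = 648 − 382 = 266 mm.
Going = (24 − 1) × 266 = 6118 mm.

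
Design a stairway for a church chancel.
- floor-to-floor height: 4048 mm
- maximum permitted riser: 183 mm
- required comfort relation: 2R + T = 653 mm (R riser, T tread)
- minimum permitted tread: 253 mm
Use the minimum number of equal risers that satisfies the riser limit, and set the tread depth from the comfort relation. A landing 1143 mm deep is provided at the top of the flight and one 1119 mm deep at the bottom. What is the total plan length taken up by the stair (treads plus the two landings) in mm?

4048 / 183 = 22.12, so 23 risers are needed.
Riser R = 4048 / 23 = 176 mm, within the 183 mm limit.
T = 653 − 2·176 = 301 mm, which satisfies the 253 mm minimum.
23 risers give 22 treads; going = 22 × 301 = 6622 mm.
Enclosure = 6622 + 1143 + 1119 = 8884 mm.

8884 mm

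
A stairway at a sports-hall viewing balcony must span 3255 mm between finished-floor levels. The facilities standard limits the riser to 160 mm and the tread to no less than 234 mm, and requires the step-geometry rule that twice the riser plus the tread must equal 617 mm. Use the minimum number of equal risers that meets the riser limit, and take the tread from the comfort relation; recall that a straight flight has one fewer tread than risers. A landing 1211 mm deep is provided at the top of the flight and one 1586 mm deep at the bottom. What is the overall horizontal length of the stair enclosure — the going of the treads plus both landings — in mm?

⌈3255/160⌉ = 21 risers.
R = 3255 ÷ 21 = 155 mm.
Tread T = 617 − 2 × 155 = 307 mm (≥ 234 mm).
Treads = 21 − 1 = 20; going = 20 × 307 = 6140 mm.
Add landings: 6140 + 1211 + 1586 = 8937 mm.

8937 mm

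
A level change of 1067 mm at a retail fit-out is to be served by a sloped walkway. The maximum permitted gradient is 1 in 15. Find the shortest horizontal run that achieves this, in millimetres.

Run = rise × 15 = 1067 × 15 = 16005 mm.

16005 mm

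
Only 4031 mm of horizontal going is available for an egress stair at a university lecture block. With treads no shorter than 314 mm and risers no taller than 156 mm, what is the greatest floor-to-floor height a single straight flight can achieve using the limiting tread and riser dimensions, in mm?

Treads that fit: ⌊4031 / 314⌋ = 12.
Risers = treads + 1 = 13.
Maximum height = 13 × 156 = 2028 mm.

2028 mm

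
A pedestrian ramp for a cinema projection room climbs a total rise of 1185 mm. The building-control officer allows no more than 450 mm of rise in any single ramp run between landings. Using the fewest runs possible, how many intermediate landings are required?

1185 / 450 = 2.633 → round up to 3 ramp runs.
3 runs are separated by 2 intermediate landings.

2 intermediate landings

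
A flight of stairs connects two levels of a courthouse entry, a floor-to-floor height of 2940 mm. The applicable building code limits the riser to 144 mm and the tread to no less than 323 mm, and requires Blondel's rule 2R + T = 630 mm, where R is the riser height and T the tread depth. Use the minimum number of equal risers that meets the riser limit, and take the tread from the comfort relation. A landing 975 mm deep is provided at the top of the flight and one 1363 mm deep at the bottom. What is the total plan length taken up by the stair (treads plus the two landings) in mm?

9338 mm

At most 144 each: 2940/144 = 20.42, giving 21 risers.
Riser R = 2940 / 21 = 140 mm, within the 144 mm limit.
Tread T = 630 − 2 × 140 = 350 mm (≥ 323 mm).
21 risers give 20 treads; going = 20 × 350 = 7000 mm.
Add landings: 7000 + 975 + 1363 = 9338 mm.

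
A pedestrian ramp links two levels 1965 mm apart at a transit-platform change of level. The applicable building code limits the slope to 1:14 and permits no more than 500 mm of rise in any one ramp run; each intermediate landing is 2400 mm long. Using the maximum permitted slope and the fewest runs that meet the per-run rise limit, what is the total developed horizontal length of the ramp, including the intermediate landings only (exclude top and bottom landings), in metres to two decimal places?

⌈1965/500⌉ = 4 ramp runs. That means 3 intermediate landings.
Ramp run (horizontal) at 1:14: 1965 × 14 = 27510 mm.
3 intermediate landings contribute 3 × 2400 = 7200 mm.
Total developed length = 27510 + 7200 = 34710 mm.
= 34.71 m.

34.71 m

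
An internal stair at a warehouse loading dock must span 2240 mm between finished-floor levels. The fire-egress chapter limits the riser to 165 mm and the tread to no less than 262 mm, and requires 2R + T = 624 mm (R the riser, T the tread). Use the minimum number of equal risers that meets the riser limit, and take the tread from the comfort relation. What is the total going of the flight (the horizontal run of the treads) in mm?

3952 mm

At most 165 each: 2240/165 = 13.58, giving 14 risers.
Each riser is 2240/14 = 160 mm (≤ 165 mm).
T = 624 − 2·160 = 304 mm, which satisfies the 262 mm minimum.
14 risers give 13 treads; going = 13 × 304 = 3952 mm.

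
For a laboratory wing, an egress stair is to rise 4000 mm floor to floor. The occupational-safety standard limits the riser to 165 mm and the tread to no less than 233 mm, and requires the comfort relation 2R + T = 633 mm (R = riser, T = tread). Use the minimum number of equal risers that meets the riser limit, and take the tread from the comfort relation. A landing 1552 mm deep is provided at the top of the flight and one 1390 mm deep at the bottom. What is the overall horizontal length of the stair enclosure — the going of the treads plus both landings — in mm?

⌈4000/165⌉ = 25 risers.
Each riser is 4000/25 = 160 mm (≤ 165 mm).
T = 633 − 2·160 = 313 mm, which satisfies the 233 mm minimum.
25 risers give 24 treads; going = 24 × 313 = 7512 mm.
Add landings: 7512 + 1552 + 1390 = 10454 mm.

10454 mm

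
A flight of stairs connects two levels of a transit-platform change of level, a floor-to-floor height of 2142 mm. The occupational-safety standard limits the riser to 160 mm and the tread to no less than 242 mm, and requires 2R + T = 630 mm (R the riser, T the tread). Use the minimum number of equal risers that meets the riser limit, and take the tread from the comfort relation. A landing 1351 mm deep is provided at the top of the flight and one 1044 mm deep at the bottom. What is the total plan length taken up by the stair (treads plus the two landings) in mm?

2142 / 160 = 13.39, so 14 risers are needed.
Each riser is 2142/14 = 153 mm (≤ 160 mm).
From 2R + T = 630: T = 630 − 306 = 324 mm.
Treads = 14 − 1 = 13; going = 13 × 324 = 4212 mm.
Add landings: 4212 + 1351 + 1044 = 6607 mm.

6607 mm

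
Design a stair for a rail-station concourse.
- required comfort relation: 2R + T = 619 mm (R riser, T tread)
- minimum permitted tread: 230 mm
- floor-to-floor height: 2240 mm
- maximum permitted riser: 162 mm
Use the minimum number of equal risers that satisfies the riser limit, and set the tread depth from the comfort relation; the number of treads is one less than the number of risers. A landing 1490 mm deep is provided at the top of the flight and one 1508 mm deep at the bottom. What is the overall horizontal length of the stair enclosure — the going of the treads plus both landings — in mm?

6885 mm

2240 / 162 = 13.83, so 14 risers are needed.
Each riser is 2240/14 = 160 mm (≤ 162 mm).
From 2R + T = 619: T = 619 − 320 = 299 mm.
14 risers give 13 treads; going = 13 × 299 = 3887 mm.
Add landings: 3887 + 1490 + 1508 = 6885 mm.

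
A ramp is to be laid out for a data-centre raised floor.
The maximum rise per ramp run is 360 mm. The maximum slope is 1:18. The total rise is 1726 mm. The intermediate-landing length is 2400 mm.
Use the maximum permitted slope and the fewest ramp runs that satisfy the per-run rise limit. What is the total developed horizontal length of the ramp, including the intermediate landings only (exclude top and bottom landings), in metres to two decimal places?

40.67 m

1726 / 360 = 4.794 → round up to 5 ramp runs. That means 4 intermediate landings.
Ramp run (horizontal) at 1:18: 1726 × 18 = 31068 mm.
4 intermediate landings contribute 4 × 2400 = 9600 mm.
Developed length = 31068 + 9600 = 40668 mm.
= 40.67 m.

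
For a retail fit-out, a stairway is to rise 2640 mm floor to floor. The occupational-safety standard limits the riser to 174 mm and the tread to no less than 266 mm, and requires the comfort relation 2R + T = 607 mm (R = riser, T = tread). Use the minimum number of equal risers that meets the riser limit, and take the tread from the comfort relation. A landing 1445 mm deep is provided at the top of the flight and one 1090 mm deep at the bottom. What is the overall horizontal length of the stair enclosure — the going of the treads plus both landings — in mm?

6690 mm

⌈2640/174⌉ = 16 risers.
Riser R = 2640 / 16 = 165 mm, within the 174 mm limit.
From 2R + T = 607: T = 607 − 330 = 277 mm.
Treads = 16 − 1 = 15; going = 15 × 277 = 4155 mm.
Add landings: 4155 + 1445 + 1090 = 6690 mm.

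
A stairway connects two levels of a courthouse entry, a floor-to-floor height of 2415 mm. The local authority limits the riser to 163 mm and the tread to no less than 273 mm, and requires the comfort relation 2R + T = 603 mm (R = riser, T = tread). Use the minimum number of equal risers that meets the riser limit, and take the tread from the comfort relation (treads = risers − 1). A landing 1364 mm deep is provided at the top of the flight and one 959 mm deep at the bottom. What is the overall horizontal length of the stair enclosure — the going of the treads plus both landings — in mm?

2415 / 163 = 14.816 → round up to 15 risers.
R = 2415 ÷ 15 = 161 mm.
From 2R + T = 603: T = 603 − 322 = 281 mm.
15 risers give 14 treads; going = 14 × 281 = 3934 mm.
Enclosure = 3934 + 1364 + 959 = 6257 mm.

6257 mm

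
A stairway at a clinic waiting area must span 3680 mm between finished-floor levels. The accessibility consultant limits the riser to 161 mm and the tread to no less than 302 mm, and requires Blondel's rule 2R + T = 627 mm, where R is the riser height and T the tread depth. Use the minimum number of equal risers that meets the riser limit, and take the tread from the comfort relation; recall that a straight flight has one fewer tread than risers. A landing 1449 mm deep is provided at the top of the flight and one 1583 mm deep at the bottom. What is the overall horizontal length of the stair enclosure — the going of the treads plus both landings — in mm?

9786 mm

⌈3680/161⌉ = 23 risers.
Each riser is 3680/23 = 160 mm (≤ 161 mm).
T = 627 − 2·160 = 307 mm, which satisfies the 302 mm minimum.
Going = (23 − 1) × 307 = 6754 mm.
Add landings: 6754 + 1449 + 1583 = 9786 mm.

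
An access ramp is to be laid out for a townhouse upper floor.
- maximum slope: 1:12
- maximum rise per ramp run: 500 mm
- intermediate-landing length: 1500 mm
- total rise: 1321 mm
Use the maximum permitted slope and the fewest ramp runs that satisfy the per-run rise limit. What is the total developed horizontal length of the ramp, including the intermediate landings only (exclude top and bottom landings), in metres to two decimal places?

18.85 m

1321 / 500 = 2.642 → round up to 3 ramp runs. That means 2 intermediate landings.
Horizontal run for 1321 mm of rise at 1:12 is 1321 × 12 = 15852 mm.
Intermediate landings: 2 × 1500 = 3000 mm.
Developed length = 15852 + 3000 = 18852 mm.
= 18.85 m.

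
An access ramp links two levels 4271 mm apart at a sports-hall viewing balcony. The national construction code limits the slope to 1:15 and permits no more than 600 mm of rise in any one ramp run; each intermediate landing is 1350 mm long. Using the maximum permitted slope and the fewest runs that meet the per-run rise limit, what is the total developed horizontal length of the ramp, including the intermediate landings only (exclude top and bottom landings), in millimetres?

4271 / 600 = 7.118 → round up to 8 ramp runs. That means 7 intermediate landings.
Ramp run (horizontal) at 1:15: 4271 × 15 = 64065 mm.
Intermediate landings: 7 × 1350 = 9450 mm.
Developed length = 64065 + 9450 = 73515 mm.

73515 mm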